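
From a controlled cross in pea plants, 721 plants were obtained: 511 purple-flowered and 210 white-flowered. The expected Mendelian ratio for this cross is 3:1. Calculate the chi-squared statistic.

6.547

The 3:1 ratio has 4 parts, so with N = 721 the expected counts are:
  purple-flowered: 721 × 3/4 = 540.75
  white-flowered: 721 × 1/4 = 180.25
χ² = Σ (O − E)² / E
  purple-flowered: (511 − 540.75)² / 540.75 = 1.6367
  white-flowered: (210 − 180.25)² / 180.25 = 4.9102
χ² = 1.6367 + 4.9102 = 6.5469 ≈ 6.547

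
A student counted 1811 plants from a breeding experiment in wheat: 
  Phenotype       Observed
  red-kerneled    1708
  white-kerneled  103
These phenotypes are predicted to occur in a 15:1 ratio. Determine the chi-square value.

0.978

The 15:1 ratio has 16 parts, so with N = 1811 the expected counts are:
  red-kerneled: 1811 × 15/16 = 1697.8125
  white-kerneled: 1811 × 1/16 = 113.1875
χ² = Σ (O − E)² / E
  red-kerneled: (1708 − 1697.8125)² / 1697.8125 = 0.0611
  white-kerneled: (103 − 113.1875)² / 113.1875 = 0.9169
χ² = 0.0611 + 0.9169 = 0.978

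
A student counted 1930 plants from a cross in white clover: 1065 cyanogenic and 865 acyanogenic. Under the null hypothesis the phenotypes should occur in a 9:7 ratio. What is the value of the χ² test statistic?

0.896

Under the 9:7 hypothesis (Σ ratio = 16, N = 1930):
  cyanogenic: 1930 × 9/16 = 1085.625
  acyanogenic: 1930 × 7/16 = 844.375
χ² = Σ (O − E)² / E
  cyanogenic: (1065 − 1085.625)² / 1085.625 = 0.3918
  acyanogenic: (865 − 844.375)² / 844.375 = 0.5038
χ² = 0.3918 + 0.5038 = 0.8956 ≈ 0.896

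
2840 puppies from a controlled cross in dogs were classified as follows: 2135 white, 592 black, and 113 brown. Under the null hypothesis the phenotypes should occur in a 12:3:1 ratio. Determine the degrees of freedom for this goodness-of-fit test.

2

A goodness-of-fit test with 3 phenotype classes has df = 3 − 1 = 2.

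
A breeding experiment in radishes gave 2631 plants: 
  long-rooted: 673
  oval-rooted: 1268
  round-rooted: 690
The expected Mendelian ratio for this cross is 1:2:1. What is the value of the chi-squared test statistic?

3.650

Under the 1:2:1 hypothesis (Σ ratio = 4, N = 2631):
  long-rooted: 2631 × 1/4 = 657.75
  oval-rooted: 2631 × 2/4 = 1315.5
  round-rooted: 2631 × 1/4 = 657.75
χ² = Σ (O − E)² / E
  long-rooted: (673 − 657.75)² / 657.75 = 0.3536
  oval-rooted: (1268 − 1315.5)² / 1315.5 = 1.7151
  round-rooted: (690 − 657.75)² / 657.75 = 1.5812
χ² = 0.3536 + 1.7151 + 1.5812 = 3.6499 ≈ 3.650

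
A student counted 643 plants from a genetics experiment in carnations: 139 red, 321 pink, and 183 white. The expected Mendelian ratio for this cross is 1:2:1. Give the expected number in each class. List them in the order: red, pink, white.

Total ratio parts = 4. Expected numbers out of 643:
  red: 643 × 1/4 = 160.75
  pink: 643 × 2/4 = 321.5
  white: 643 × 1/4 = 160.75

160.75, 321.5, 160.75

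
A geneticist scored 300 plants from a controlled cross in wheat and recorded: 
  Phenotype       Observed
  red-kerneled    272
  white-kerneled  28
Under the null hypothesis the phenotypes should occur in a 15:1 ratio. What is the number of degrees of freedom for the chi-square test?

A goodness-of-fit test with 2 phenotype classes has df = 2 − 1 = 1.

1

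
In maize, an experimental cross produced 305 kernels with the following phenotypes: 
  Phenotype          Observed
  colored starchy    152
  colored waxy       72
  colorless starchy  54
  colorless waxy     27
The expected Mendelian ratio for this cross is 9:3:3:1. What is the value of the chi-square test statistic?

Under the 9:3:3:1 hypothesis (Σ ratio = 16, N = 305):
  colored starchy: 305 × 9/16 = 171.5625
  colored waxy: 305 × 3/16 = 57.1875
  colorless starchy: 305 × 3/16 = 57.1875
  colorless waxy: 305 × 1/16 = 19.0625
χ² = Σ (O − E)² / E
  colored starchy: (152 − 171.5625)² / 171.5625 = 2.2306
  colored waxy: (72 − 57.1875)² / 57.1875 = 3.8367
  colorless starchy: (54 − 57.1875)² / 57.1875 = 0.1777
  colorless waxy: (27 − 19.0625)² / 19.0625 = 3.3051
χ² = 2.2306 + 3.8367 + 0.1777 + 3.3051 = 9.5501 ≈ 9.550

9.550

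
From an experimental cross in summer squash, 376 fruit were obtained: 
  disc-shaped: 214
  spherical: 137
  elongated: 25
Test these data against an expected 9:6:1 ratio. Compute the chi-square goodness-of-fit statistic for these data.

The 9:6:1 ratio has 16 parts, so with N = 376 the expected counts are:
  disc-shaped: 376 × 9/16 = 211.5
  spherical: 376 × 6/16 = 141
  elongated: 376 × 1/16 = 23.5
χ² = Σ (O − E)² / E
  disc-shaped: (214 − 211.5)² / 211.5 = 0.0296
  spherical: (137 − 141)² / 141 = 0.1135
  elongated: (25 − 23.5)² / 23.5 = 0.0957
χ² = 0.0296 + 0.1135 + 0.0957 = 0.2388 ≈ 0.239

0.239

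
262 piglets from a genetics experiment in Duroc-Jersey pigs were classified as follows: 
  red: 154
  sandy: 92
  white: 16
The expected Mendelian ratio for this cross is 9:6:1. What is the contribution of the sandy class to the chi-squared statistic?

Total ratio parts = 16. Expected numbers out of 262:
  red: 262 × 9/16 = 147.375
  sandy: 262 × 6/16 = 98.25
  white: 262 × 1/16 = 16.375
Contribution of sandy: (92 − 98.25)² / 98.25 = 0.3976

0.398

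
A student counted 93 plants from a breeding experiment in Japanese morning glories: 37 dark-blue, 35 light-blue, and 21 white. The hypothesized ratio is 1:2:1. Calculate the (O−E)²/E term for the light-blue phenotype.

2.844

Under the 1:2:1 hypothesis (Σ ratio = 4, N = 93):
  dark-blue: 93 × 1/4 = 23.25
  light-blue: 93 × 2/4 = 46.5
  white: 93 × 1/4 = 23.25
Contribution of light-blue: (35 − 46.5)² / 46.5 = 2.8441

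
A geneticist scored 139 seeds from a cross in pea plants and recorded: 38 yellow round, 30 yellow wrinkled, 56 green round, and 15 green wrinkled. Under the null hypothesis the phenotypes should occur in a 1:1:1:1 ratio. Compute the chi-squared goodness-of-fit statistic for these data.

The 1:1:1:1 ratio has 4 parts, so with N = 139 the expected counts are:
  yellow round: 139 × 1/4 = 34.75
  yellow wrinkled: 139 × 1/4 = 34.75
  green round: 139 × 1/4 = 34.75
  green wrinkled: 139 × 1/4 = 34.75
χ² = Σ (O − E)² / E
  yellow round: (38 − 34.75)² / 34.75 = 0.3040
  yellow wrinkled: (30 − 34.75)² / 34.75 = 0.6493
  green round: (56 − 34.75)² / 34.75 = 12.9946
  green wrinkled: (15 − 34.75)² / 34.75 = 11.2248
χ² = 0.3040 + 0.6493 + 12.9946 + 11.2248 = 25.1727 ≈ 25.173

25.173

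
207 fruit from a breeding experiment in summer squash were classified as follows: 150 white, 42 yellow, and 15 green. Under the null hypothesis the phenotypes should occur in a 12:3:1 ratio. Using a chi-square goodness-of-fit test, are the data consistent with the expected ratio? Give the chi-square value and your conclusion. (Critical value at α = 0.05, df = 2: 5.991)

Expected counts for N = 207 under a 12:3:1 ratio (total parts = 16):
  white: 207 × 12/16 = 155.25
  yellow: 207 × 3/16 = 38.8125
  green: 207 × 1/16 = 12.9375
χ² = Σ (O − E)² / E
  white: (150 − 155.25)² / 155.25 = 0.1775
  yellow: (42 − 38.8125)² / 38.8125 = 0.2618
  green: (15 − 12.9375)² / 12.9375 = 0.3288
χ² = 0.1775 + 0.2618 + 0.3288 = 0.7681 ≈ 0.768
Degrees of freedom = 3 − 1 = 2; critical value at α = 0.05 is 5.991.
Since 0.768 < 5.991, we fail to reject the null hypothesis — the data are consistent with the 12:3:1 ratio.

0.768; consistent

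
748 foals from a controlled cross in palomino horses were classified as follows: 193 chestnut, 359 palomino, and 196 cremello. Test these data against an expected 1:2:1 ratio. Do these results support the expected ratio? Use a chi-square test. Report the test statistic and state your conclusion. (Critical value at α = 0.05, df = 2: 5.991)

Total ratio parts = 4. Expected numbers out of 748:
  chestnut: 748 × 1/4 = 187
  palomino: 748 × 2/4 = 374
  cremello: 748 × 1/4 = 187
χ² = Σ (O − E)² / E
  chestnut: (193 − 187)² / 187 = 0.1925
  palomino: (359 − 374)² / 374 = 0.6016
  cremello: (196 − 187)² / 187 = 0.4332
χ² = 0.1925 + 0.6016 + 0.4332 = 1.2273 ≈ 1.227
Degrees of freedom = 3 − 1 = 2; critical value at α = 0.05 is 5.991.
Since 1.227 < 5.991, we fail to reject the null hypothesis — the data are consistent with the 1:2:1 ratio.

1.227; consistent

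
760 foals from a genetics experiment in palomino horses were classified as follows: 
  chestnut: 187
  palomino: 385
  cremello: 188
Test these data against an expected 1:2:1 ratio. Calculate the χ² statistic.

Under the 1:2:1 hypothesis (Σ ratio = 4, N = 760):
  chestnut: 760 × 1/4 = 190
  palomino: 760 × 2/4 = 380
  cremello: 760 × 1/4 = 190
χ² = Σ (O − E)² / E
  chestnut: (187 − 190)² / 190 = 0.0474
  palomino: (385 − 380)² / 380 = 0.0658
  cremello: (188 − 190)² / 190 = 0.0211
χ² = 0.0474 + 0.0658 + 0.0211 = 0.1343 ≈ 0.134

0.134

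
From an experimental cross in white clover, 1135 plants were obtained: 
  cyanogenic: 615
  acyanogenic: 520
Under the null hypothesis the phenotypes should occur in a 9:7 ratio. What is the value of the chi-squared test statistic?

Expected counts for N = 1135 under a 9:7 ratio (total parts = 16):
  cyanogenic: 1135 × 9/16 = 638.4375
  acyanogenic: 1135 × 7/16 = 496.5625
χ² = Σ (O − E)² / E
  cyanogenic: (615 − 638.4375)² / 638.4375 = 0.8604
  acyanogenic: (520 − 496.5625)² / 496.5625 = 1.1062
χ² = 0.8604 + 1.1062 = 1.9666 ≈ 1.967

1.967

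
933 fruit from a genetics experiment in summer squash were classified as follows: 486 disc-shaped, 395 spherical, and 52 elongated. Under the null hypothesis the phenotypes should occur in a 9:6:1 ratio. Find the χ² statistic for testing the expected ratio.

9.374

Expected counts for N = 933 under a 9:6:1 ratio (total parts = 16):
  disc-shaped: 933 × 9/16 = 524.8125
  spherical: 933 × 6/16 = 349.875
  elongated: 933 × 1/16 = 58.3125
χ² = Σ (O − E)² / E
  disc-shaped: (486 − 524.8125)² / 524.8125 = 2.8704
  spherical: (395 − 349.875)² / 349.875 = 5.8200
  elongated: (52 − 58.3125)² / 58.3125 = 0.6833
χ² = 2.8704 + 5.8200 + 0.6833 = 9.3737 ≈ 9.374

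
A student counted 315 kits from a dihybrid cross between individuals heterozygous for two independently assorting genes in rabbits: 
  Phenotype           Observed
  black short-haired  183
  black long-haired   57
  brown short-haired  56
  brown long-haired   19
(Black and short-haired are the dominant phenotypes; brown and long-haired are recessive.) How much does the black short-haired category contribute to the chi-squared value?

A dihybrid F₂ with independent assortment and complete dominance at both loci gives a 9:3:3:1 phenotypic ratio.
Under the 9:3:3:1 hypothesis (Σ ratio = 16, N = 315):
  black short-haired: 315 × 9/16 = 177.1875
  black long-haired: 315 × 3/16 = 59.0625
  brown short-haired: 315 × 3/16 = 59.0625
  brown long-haired: 315 × 1/16 = 19.6875
Contribution of black short-haired: (183 − 177.1875)² / 177.1875 = 0.1907

0.191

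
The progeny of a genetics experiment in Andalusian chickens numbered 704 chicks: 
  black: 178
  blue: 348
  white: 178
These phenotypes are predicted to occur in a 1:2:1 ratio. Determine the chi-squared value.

0.091

The 1:2:1 ratio has 4 parts, so with N = 704 the expected counts are:
  black: 704 × 1/4 = 176
  blue: 704 × 2/4 = 352
  white: 704 × 1/4 = 176
χ² = Σ (O − E)² / E
  black: (178 − 176)² / 176 = 0.0227
  blue: (348 − 352)² / 352 = 0.0455
  white: (178 − 176)² / 176 = 0.0227
χ² = 0.0227 + 0.0455 + 0.0227 = 0.0909 ≈ 0.091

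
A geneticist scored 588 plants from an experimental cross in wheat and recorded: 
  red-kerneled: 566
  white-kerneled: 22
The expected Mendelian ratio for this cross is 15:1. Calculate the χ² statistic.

Total ratio parts = 16. Expected numbers out of 588:
  red-kerneled: 588 × 15/16 = 551.25
  white-kerneled: 588 × 1/16 = 36.75
χ² = Σ (O − E)² / E
  red-kerneled: (566 − 551.25)² / 551.25 = 0.3947
  white-kerneled: (22 − 36.75)² / 36.75 = 5.9201
χ² = 0.3947 + 5.9201 = 6.3148 ≈ 6.315

6.315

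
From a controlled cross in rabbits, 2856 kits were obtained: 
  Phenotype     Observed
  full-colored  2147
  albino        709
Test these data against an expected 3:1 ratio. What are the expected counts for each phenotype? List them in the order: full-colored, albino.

2142, 714

Expected counts for N = 2856 under a 3:1 ratio (total parts = 4):
  full-colored: 2856 × 3/4 = 2142
  albino: 2856 × 1/4 = 714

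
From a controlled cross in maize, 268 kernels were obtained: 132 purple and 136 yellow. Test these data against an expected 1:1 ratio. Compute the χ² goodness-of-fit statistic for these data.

0.060

The 1:1 ratio has 2 parts, so with N = 268 the expected counts are:
  purple: 268 × 1/2 = 134
  yellow: 268 × 1/2 = 134
χ² = Σ (O − E)² / E
  purple: (132 − 134)² / 134 = 0.0299
  yellow: (136 − 134)² / 134 = 0.0299
χ² = 0.0299 + 0.0299 = 0.0598 ≈ 0.060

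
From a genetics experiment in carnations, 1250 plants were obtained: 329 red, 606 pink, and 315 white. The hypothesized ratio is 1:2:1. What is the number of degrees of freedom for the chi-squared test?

A goodness-of-fit test with 3 phenotype classes has df = 3 − 1 = 2.

2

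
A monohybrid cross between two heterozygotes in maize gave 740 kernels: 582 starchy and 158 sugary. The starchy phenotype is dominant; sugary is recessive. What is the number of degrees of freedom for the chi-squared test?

1

For a monohybrid cross between heterozygotes with complete dominance, the expected phenotypic ratio is 3:1.
A goodness-of-fit test with 2 phenotype classes has df = 2 − 1 = 1.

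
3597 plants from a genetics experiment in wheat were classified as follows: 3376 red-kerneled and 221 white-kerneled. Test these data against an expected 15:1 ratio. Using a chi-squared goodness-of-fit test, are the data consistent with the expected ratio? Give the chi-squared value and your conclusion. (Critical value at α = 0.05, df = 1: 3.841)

0.069; consistent

The 15:1 ratio has 16 parts, so with N = 3597 the expected counts are:
  red-kerneled: 3597 × 15/16 = 3372.1875
  white-kerneled: 3597 × 1/16 = 224.8125
χ² = Σ (O − E)² / E
  red-kerneled: (3376 − 3372.1875)² / 3372.1875 = 0.0043
  white-kerneled: (221 − 224.8125)² / 224.8125 = 0.0647
χ² = 0.0043 + 0.0647 = 0.069
Degrees of freedom = 2 − 1 = 1; critical value at α = 0.05 is 3.841.
Since 0.069 < 3.841, we fail to reject the null hypothesis — the data are consistent with the 15:1 ratio.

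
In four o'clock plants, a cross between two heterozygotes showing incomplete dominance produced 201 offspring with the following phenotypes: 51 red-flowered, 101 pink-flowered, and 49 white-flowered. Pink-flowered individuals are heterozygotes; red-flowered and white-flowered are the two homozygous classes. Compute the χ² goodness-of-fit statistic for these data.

0.045

With incomplete dominance, a heterozygote × heterozygote cross gives a 1:2:1 phenotypic ratio.
Under the 1:2:1 hypothesis (Σ ratio = 4, N = 201):
  red-flowered: 201 × 1/4 = 50.25
  pink-flowered: 201 × 2/4 = 100.5
  white-flowered: 201 × 1/4 = 50.25
χ² = Σ (O − E)² / E
  red-flowered: (51 − 50.25)² / 50.25 = 0.0112
  pink-flowered: (101 − 100.5)² / 100.5 = 0.0025
  white-flowered: (49 − 50.25)² / 50.25 = 0.0311
χ² = 0.0112 + 0.0025 + 0.0311 = 0.0448 ≈ 0.045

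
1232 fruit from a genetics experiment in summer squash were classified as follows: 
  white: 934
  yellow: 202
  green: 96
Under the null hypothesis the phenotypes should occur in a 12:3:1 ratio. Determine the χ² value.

Under the 12:3:1 hypothesis (Σ ratio = 16, N = 1232):
  white: 1232 × 12/16 = 924
  yellow: 1232 × 3/16 = 231
  green: 1232 × 1/16 = 77
χ² = Σ (O − E)² / E
  white: (934 − 924)² / 924 = 0.1082
  yellow: (202 − 231)² / 231 = 3.6407
  green: (96 − 77)² / 77 = 4.6883
χ² = 0.1082 + 3.6407 + 4.6883 = 8.4372 ≈ 8.437

8.437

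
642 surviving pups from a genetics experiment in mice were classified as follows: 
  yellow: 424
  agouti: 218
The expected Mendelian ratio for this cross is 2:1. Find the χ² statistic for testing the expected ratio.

Under the 2:1 hypothesis (Σ ratio = 3, N = 642):
  yellow: 642 × 2/3 = 428
  agouti: 642 × 1/3 = 214
χ² = Σ (O − E)² / E
  yellow: (424 − 428)² / 428 = 0.0374
  agouti: (218 − 214)² / 214 = 0.0748
χ² = 0.0374 + 0.0748 = 0.1122 ≈ 0.112

0.112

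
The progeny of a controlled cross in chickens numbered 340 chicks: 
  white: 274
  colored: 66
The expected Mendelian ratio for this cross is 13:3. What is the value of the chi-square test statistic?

Expected counts for N = 340 under a 13:3 ratio (total parts = 16):
  white: 340 × 13/16 = 276.25
  colored: 340 × 3/16 = 63.75
χ² = Σ (O − E)² / E
  white: (274 − 276.25)² / 276.25 = 0.0183
  colored: (66 − 63.75)² / 63.75 = 0.0794
χ² = 0.0183 + 0.0794 = 0.0977 ≈ 0.098

0.098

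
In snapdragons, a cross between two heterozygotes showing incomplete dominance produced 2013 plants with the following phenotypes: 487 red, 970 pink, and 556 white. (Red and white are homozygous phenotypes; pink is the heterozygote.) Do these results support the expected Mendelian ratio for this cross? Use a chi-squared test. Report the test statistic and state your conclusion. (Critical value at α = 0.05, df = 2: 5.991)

7.378; not consistent

With incomplete dominance, a heterozygote × heterozygote cross gives a 1:2:1 phenotypic ratio.
Under the 1:2:1 hypothesis (Σ ratio = 4, N = 2013):
  red: 2013 × 1/4 = 503.25
  pink: 2013 × 2/4 = 1006.5
  white: 2013 × 1/4 = 503.25
χ² = Σ (O − E)² / E
  red: (487 − 503.25)² / 503.25 = 0.5247
  pink: (970 − 1006.5)² / 1006.5 = 1.3236
  white: (556 − 503.25)² / 503.25 = 5.5292
χ² = 0.5247 + 1.3236 + 5.5292 = 7.3775 ≈ 7.378
Degrees of freedom = 3 − 1 = 2; critical value at α = 0.05 is 5.991.
Since 7.378 > 5.991, we reject the null hypothesis — the data do not fit the 1:2:1 ratio.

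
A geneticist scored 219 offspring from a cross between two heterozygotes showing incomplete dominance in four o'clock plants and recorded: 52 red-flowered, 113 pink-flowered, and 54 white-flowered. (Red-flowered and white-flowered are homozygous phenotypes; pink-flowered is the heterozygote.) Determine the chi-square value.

With incomplete dominance, a heterozygote × heterozygote cross gives a 1:2:1 phenotypic ratio.
Total ratio parts = 4. Expected numbers out of 219:
  red-flowered: 219 × 1/4 = 54.75
  pink-flowered: 219 × 2/4 = 109.5
  white-flowered: 219 × 1/4 = 54.75
χ² = Σ (O − E)² / E
  red-flowered: (52 − 54.75)² / 54.75 = 0.1381
  pink-flowered: (113 − 109.5)² / 109.5 = 0.1119
  white-flowered: (54 − 54.75)² / 54.75 = 0.0103
χ² = 0.1381 + 0.1119 + 0.0103 = 0.2603 ≈ 0.260

0.260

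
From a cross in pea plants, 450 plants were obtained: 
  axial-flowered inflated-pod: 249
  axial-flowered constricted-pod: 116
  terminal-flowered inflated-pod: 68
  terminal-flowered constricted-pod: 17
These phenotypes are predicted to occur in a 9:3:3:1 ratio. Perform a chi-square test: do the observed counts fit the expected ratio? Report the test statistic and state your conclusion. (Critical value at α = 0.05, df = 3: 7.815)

Total ratio parts = 16. Expected numbers out of 450:
  axial-flowered inflated-pod: 450 × 9/16 = 253.125
  axial-flowered constricted-pod: 450 × 3/16 = 84.375
  terminal-flowered inflated-pod: 450 × 3/16 = 84.375
  terminal-flowered constricted-pod: 450 × 1/16 = 28.125
χ² = Σ (O − E)² / E
  axial-flowered inflated-pod: (249 − 253.125)² / 253.125 = 0.0672
  axial-flowered constricted-pod: (116 − 84.375)² / 84.375 = 11.8535
  terminal-flowered inflated-pod: (68 − 84.375)² / 84.375 = 3.1780
  terminal-flowered constricted-pod: (17 − 28.125)² / 28.125 = 4.4006
χ² = 0.0672 + 11.8535 + 3.1780 + 4.4006 = 19.4993 ≈ 19.499
Degrees of freedom = 4 − 1 = 3; critical value at α = 0.05 is 7.815.
Since 19.499 > 7.815, we reject the null hypothesis — the data do not fit the 9:3:3:1 ratio.

19.499; not consistent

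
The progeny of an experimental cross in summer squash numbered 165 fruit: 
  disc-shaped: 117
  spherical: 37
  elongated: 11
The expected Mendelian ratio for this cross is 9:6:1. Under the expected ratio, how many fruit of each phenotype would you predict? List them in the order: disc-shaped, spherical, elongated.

Under the 9:6:1 hypothesis (Σ ratio = 16, N = 165):
  disc-shaped: 165 × 9/16 = 92.8125
  spherical: 165 × 6/16 = 61.875
  elongated: 165 × 1/16 = 10.3125

92.8125, 61.875, 10.3125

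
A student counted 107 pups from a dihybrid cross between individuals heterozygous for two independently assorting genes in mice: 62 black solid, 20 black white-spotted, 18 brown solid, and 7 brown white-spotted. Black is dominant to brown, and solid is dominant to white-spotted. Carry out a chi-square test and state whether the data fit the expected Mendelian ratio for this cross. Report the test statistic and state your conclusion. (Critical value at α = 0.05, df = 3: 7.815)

A dihybrid F₂ with independent assortment and complete dominance at both loci gives a 9:3:3:1 phenotypic ratio.
Under the 9:3:3:1 hypothesis (Σ ratio = 16, N = 107):
  black solid: 107 × 9/16 = 60.1875
  black white-spotted: 107 × 3/16 = 20.0625
  brown solid: 107 × 3/16 = 20.0625
  brown white-spotted: 107 × 1/16 = 6.6875
χ² = Σ (O − E)² / E
  black solid: (62 − 60.1875)² / 60.1875 = 0.0546
  black white-spotted: (20 − 20.0625)² / 20.0625 = 0.0002
  brown solid: (18 − 20.0625)² / 20.0625 = 0.2120
  brown white-spotted: (7 − 6.6875)² / 6.6875 = 0.0146
χ² = 0.0546 + 0.0002 + 0.2120 + 0.0146 = 0.2814 ≈ 0.281
Degrees of freedom = 4 − 1 = 3; critical value at α = 0.05 is 7.815.
Since 0.281 < 7.815, we fail to reject the null hypothesis — the data are consistent with the 9:3:3:1 ratio.

0.281; consistent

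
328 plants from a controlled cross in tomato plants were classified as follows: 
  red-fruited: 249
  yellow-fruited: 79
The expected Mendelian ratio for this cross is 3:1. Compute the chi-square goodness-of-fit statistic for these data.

0.146

Total ratio parts = 4. Expected numbers out of 328:
  red-fruited: 328 × 3/4 = 246
  yellow-fruited: 328 × 1/4 = 82
χ² = Σ (O − E)² / E
  red-fruited: (249 − 246)² / 246 = 0.0366
  yellow-fruited: (79 − 82)² / 82 = 0.1098
χ² = 0.0366 + 0.1098 = 0.1464 ≈ 0.146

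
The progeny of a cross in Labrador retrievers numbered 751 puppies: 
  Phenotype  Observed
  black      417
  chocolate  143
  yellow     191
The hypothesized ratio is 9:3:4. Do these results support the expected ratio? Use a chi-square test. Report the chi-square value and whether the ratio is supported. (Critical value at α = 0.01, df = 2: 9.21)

0.160; consistent

Under the 9:3:4 hypothesis (Σ ratio = 16, N = 751):
  black: 751 × 9/16 = 422.4375
  chocolate: 751 × 3/16 = 140.8125
  yellow: 751 × 4/16 = 187.75
χ² = Σ (O − E)² / E
  black: (417 − 422.4375)² / 422.4375 = 0.0700
  chocolate: (143 − 140.8125)² / 140.8125 = 0.0340
  yellow: (191 − 187.75)² / 187.75 = 0.0563
χ² = 0.0700 + 0.0340 + 0.0563 = 0.1603 ≈ 0.160
Degrees of freedom = 3 − 1 = 2; critical value at α = 0.01 is 9.21.
Since 0.160 < 9.21, we fail to reject the null hypothesis — the data are consistent with the 9:3:4 ratio.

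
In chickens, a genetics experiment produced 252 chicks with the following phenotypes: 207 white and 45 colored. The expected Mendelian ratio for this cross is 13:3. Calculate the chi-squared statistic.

The 13:3 ratio has 16 parts, so with N = 252 the expected counts are:
  white: 252 × 13/16 = 204.75
  colored: 252 × 3/16 = 47.25
χ² = Σ (O − E)² / E
  white: (207 − 204.75)² / 204.75 = 0.0247
  colored: (45 − 47.25)² / 47.25 = 0.1071
χ² = 0.0247 + 0.1071 = 0.1318 ≈ 0.132

0.132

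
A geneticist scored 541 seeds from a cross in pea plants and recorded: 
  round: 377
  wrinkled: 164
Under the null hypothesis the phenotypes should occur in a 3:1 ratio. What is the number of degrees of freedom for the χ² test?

1

A goodness-of-fit test with 2 phenotype classes has df = 2 − 1 = 1.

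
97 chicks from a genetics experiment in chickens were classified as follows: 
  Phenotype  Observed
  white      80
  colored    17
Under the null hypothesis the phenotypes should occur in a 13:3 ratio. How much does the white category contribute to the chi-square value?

The 13:3 ratio has 16 parts, so with N = 97 the expected counts are:
  white: 97 × 13/16 = 78.8125
  colored: 97 × 3/16 = 18.1875
Contribution of white: (80 − 78.8125)² / 78.8125 = 0.0179

0.018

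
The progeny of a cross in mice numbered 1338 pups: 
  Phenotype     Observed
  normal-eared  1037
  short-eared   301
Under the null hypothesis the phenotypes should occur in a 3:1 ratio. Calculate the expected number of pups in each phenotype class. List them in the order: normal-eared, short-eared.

1003.5, 334.5

Under the 3:1 hypothesis (Σ ratio = 4, N = 1338):
  normal-eared: 1338 × 3/4 = 1003.5
  short-eared: 1338 × 1/4 = 334.5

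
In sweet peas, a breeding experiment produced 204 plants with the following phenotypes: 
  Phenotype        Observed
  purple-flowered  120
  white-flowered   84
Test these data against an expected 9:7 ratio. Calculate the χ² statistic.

Under the 9:7 hypothesis (Σ ratio = 16, N = 204):
  purple-flowered: 204 × 9/16 = 114.75
  white-flowered: 204 × 7/16 = 89.25
χ² = Σ (O − E)² / E
  purple-flowered: (120 − 114.75)² / 114.75 = 0.2402
  white-flowered: (84 − 89.25)² / 89.25 = 0.3088
χ² = 0.2402 + 0.3088 = 0.549

0.549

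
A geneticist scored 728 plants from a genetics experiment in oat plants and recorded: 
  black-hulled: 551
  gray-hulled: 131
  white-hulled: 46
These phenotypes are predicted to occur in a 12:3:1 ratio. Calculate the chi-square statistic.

0.273

Expected counts for N = 728 under a 12:3:1 ratio (total parts = 16):
  black-hulled: 728 × 12/16 = 546
  gray-hulled: 728 × 3/16 = 136.5
  white-hulled: 728 × 1/16 = 45.5
χ² = Σ (O − E)² / E
  black-hulled: (551 − 546)² / 546 = 0.0458
  gray-hulled: (131 − 136.5)² / 136.5 = 0.2216
  white-hulled: (46 − 45.5)² / 45.5 = 0.0055
χ² = 0.0458 + 0.2216 + 0.0055 = 0.2729 ≈ 0.273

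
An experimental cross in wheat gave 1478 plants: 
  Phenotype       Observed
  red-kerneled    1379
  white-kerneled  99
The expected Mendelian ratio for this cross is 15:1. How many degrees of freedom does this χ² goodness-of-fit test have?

A goodness-of-fit test with 2 phenotype classes has df = 2 − 1 = 1.

1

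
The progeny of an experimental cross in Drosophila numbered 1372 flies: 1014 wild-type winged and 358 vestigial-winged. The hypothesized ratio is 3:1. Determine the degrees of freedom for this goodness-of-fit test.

A goodness-of-fit test with 2 phenotype classes has df = 2 − 1 = 1.

1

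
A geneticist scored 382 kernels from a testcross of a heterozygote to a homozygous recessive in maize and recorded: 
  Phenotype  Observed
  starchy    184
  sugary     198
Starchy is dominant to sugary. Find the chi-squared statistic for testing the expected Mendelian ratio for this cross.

0.513

A testcross of a heterozygote (Aa × aa) gives a 1:1 phenotypic ratio.
Under the 1:1 hypothesis (Σ ratio = 2, N = 382):
  starchy: 382 × 1/2 = 191
  sugary: 382 × 1/2 = 191
χ² = Σ (O − E)² / E
  starchy: (184 − 191)² / 191 = 0.2565
  sugary: (198 − 191)² / 191 = 0.2565
χ² = 0.2565 + 0.2565 = 0.513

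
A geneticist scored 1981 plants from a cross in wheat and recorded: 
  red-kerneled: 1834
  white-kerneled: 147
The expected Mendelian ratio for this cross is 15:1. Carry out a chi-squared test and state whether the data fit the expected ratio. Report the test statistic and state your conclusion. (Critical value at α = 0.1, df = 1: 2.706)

4.632; not consistent

Expected counts for N = 1981 under a 15:1 ratio (total parts = 16):
  red-kerneled: 1981 × 15/16 = 1857.1875
  white-kerneled: 1981 × 1/16 = 123.8125
χ² = Σ (O − E)² / E
  red-kerneled: (1834 − 1857.1875)² / 1857.1875 = 0.2895
  white-kerneled: (147 − 123.8125)² / 123.8125 = 4.3425
χ² = 0.2895 + 4.3425 = 4.632
Degrees of freedom = 2 − 1 = 1; critical value at α = 0.1 is 2.706.
Since 4.632 > 2.706, we reject the null hypothesis — the data do not fit the 15:1 ratio.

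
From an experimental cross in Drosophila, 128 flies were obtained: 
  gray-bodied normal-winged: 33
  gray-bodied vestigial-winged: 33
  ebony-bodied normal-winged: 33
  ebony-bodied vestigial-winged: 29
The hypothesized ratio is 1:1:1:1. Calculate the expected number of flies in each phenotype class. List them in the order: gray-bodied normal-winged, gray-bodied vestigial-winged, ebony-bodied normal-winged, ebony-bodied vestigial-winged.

Under the 1:1:1:1 hypothesis (Σ ratio = 4, N = 128):
  gray-bodied normal-winged: 128 × 1/4 = 32
  gray-bodied vestigial-winged: 128 × 1/4 = 32
  ebony-bodied normal-winged: 128 × 1/4 = 32
  ebony-bodied vestigial-winged: 128 × 1/4 = 32

32, 32, 32, 32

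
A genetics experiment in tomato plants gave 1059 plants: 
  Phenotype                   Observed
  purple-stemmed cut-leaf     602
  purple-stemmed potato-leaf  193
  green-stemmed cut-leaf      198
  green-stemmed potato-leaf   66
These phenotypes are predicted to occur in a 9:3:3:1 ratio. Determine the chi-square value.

The 9:3:3:1 ratio has 16 parts, so with N = 1059 the expected counts are:
  purple-stemmed cut-leaf: 1059 × 9/16 = 595.6875
  purple-stemmed potato-leaf: 1059 × 3/16 = 198.5625
  green-stemmed cut-leaf: 1059 × 3/16 = 198.5625
  green-stemmed potato-leaf: 1059 × 1/16 = 66.1875
χ² = Σ (O − E)² / E
  purple-stemmed cut-leaf: (602 − 595.6875)² / 595.6875 = 0.0669
  purple-stemmed potato-leaf: (193 − 198.5625)² / 198.5625 = 0.1558
  green-stemmed cut-leaf: (198 − 198.5625)² / 198.5625 = 0.0016
  green-stemmed potato-leaf: (66 − 66.1875)² / 66.1875 = 0.0005
χ² = 0.0669 + 0.1558 + 0.0016 + 0.0005 = 0.2248 ≈ 0.225

0.225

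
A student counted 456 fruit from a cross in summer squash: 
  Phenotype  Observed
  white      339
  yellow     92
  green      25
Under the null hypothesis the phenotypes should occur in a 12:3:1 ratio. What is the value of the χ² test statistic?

The 12:3:1 ratio has 16 parts, so with N = 456 the expected counts are:
  white: 456 × 12/16 = 342
  yellow: 456 × 3/16 = 85.5
  green: 456 × 1/16 = 28.5
χ² = Σ (O − E)² / E
  white: (339 − 342)² / 342 = 0.0263
  yellow: (92 − 85.5)² / 85.5 = 0.4942
  green: (25 − 28.5)² / 28.5 = 0.4298
χ² = 0.0263 + 0.4942 + 0.4298 = 0.9503 ≈ 0.950

0.950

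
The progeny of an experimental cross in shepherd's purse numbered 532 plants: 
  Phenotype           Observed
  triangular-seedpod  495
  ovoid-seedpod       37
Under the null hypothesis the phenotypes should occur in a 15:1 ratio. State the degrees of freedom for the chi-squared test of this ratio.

A goodness-of-fit test with 2 phenotype classes has df = 2 − 1 = 1.

1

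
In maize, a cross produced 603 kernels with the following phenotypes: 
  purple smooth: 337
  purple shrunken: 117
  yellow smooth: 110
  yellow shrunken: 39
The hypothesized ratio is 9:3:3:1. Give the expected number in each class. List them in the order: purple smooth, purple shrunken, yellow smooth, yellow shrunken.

Total ratio parts = 16. Expected numbers out of 603:
  purple smooth: 603 × 9/16 = 339.1875
  purple shrunken: 603 × 3/16 = 113.0625
  yellow smooth: 603 × 3/16 = 113.0625
  yellow shrunken: 603 × 1/16 = 37.6875

339.1875, 113.0625, 113.0625, 37.6875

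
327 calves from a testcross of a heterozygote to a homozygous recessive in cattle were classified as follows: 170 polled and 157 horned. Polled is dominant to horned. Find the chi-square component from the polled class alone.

A testcross of a heterozygote (Aa × aa) gives a 1:1 phenotypic ratio.
Total ratio parts = 2. Expected numbers out of 327:
  polled: 327 × 1/2 = 163.5
  horned: 327 × 1/2 = 163.5
Contribution of polled: (170 − 163.5)² / 163.5 = 0.2584

0.258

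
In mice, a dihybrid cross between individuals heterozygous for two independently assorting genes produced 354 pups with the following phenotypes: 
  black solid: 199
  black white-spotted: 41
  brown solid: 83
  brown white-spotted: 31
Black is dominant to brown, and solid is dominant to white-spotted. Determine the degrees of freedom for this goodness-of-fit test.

A dihybrid F₂ with independent assortment and complete dominance at both loci gives a 9:3:3:1 phenotypic ratio.
A goodness-of-fit test with 4 phenotype classes has df = 4 − 1 = 3.

3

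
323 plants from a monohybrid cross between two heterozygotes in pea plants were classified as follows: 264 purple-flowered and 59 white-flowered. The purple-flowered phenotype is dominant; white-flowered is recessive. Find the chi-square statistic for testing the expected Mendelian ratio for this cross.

7.811

For a monohybrid cross between heterozygotes with complete dominance, the expected phenotypic ratio is 3:1.
Under the 3:1 hypothesis (Σ ratio = 4, N = 323):
  purple-flowered: 323 × 3/4 = 242.25
  white-flowered: 323 × 1/4 = 80.75
χ² = Σ (O − E)² / E
  purple-flowered: (264 − 242.25)² / 242.25 = 1.9528
  white-flowered: (59 − 80.75)² / 80.75 = 5.8584
χ² = 1.9528 + 5.8584 = 7.8112 ≈ 7.811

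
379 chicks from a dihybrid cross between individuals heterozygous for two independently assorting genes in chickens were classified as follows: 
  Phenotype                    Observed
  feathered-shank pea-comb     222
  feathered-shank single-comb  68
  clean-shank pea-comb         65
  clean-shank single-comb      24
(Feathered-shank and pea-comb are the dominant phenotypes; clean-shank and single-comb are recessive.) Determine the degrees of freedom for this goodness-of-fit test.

A dihybrid F₂ with independent assortment and complete dominance at both loci gives a 9:3:3:1 phenotypic ratio.
A goodness-of-fit test with 4 phenotype classes has df = 4 − 1 = 3.

3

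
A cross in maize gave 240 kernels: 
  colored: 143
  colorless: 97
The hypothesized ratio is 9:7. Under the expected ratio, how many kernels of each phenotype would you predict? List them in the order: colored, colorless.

Total ratio parts = 16. Expected numbers out of 240:
  colored: 240 × 9/16 = 135
  colorless: 240 × 7/16 = 105

135, 105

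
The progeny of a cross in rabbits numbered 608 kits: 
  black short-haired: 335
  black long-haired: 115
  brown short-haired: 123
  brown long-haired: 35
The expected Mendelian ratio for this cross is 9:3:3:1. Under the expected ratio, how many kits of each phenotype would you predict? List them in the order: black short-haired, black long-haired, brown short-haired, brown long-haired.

342, 114, 114, 38

Expected counts for N = 608 under a 9:3:3:1 ratio (total parts = 16):
  black short-haired: 608 × 9/16 = 342
  black long-haired: 608 × 3/16 = 114
  brown short-haired: 608 × 3/16 = 114
  brown long-haired: 608 × 1/16 = 38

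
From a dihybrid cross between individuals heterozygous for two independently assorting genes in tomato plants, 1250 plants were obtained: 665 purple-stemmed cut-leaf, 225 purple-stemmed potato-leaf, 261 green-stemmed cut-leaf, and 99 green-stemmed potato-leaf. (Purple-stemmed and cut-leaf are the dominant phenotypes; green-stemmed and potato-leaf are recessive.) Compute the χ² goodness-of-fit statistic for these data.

11.045

A dihybrid F₂ with independent assortment and complete dominance at both loci gives a 9:3:3:1 phenotypic ratio.
Total ratio parts = 16. Expected numbers out of 1250:
  purple-stemmed cut-leaf: 1250 × 9/16 = 703.125
  purple-stemmed potato-leaf: 1250 × 3/16 = 234.375
  green-stemmed cut-leaf: 1250 × 3/16 = 234.375
  green-stemmed potato-leaf: 1250 × 1/16 = 78.125
χ² = Σ (O − E)² / E
  purple-stemmed cut-leaf: (665 − 703.125)² / 703.125 = 2.0672
  purple-stemmed potato-leaf: (225 − 234.375)² / 234.375 = 0.3750
  green-stemmed cut-leaf: (261 − 234.375)² / 234.375 = 3.0246
  green-stemmed potato-leaf: (99 − 78.125)² / 78.125 = 5.5778
χ² = 2.0672 + 0.3750 + 3.0246 + 5.5778 = 11.0446 ≈ 11.045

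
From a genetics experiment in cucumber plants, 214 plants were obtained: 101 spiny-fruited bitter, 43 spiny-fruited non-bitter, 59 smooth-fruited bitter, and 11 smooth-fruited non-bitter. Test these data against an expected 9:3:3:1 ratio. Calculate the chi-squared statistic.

12.625

The 9:3:3:1 ratio has 16 parts, so with N = 214 the expected counts are:
  spiny-fruited bitter: 214 × 9/16 = 120.375
  spiny-fruited non-bitter: 214 × 3/16 = 40.125
  smooth-fruited bitter: 214 × 3/16 = 40.125
  smooth-fruited non-bitter: 214 × 1/16 = 13.375
χ² = Σ (O − E)² / E
  spiny-fruited bitter: (101 − 120.375)² / 120.375 = 3.1185
  spiny-fruited non-bitter: (43 − 40.125)² / 40.125 = 0.2060
  smooth-fruited bitter: (59 − 40.125)² / 40.125 = 8.8789
  smooth-fruited non-bitter: (11 − 13.375)² / 13.375 = 0.4217
χ² = 3.1185 + 0.2060 + 8.8789 + 0.4217 = 12.6251 ≈ 12.625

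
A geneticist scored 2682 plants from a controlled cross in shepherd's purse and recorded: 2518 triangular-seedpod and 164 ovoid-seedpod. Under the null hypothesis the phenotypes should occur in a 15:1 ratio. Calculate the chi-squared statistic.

Under the 15:1 hypothesis (Σ ratio = 16, N = 2682):
  triangular-seedpod: 2682 × 15/16 = 2514.375
  ovoid-seedpod: 2682 × 1/16 = 167.625
χ² = Σ (O − E)² / E
  triangular-seedpod: (2518 − 2514.375)² / 2514.375 = 0.0052
  ovoid-seedpod: (164 − 167.625)² / 167.625 = 0.0784
χ² = 0.0052 + 0.0784 = 0.0836 ≈ 0.084

0.084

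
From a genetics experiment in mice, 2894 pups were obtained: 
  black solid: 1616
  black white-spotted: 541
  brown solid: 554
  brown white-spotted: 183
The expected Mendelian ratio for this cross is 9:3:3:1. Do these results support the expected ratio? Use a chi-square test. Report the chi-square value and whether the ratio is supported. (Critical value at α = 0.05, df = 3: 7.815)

Total ratio parts = 16. Expected numbers out of 2894:
  black solid: 2894 × 9/16 = 1627.875
  black white-spotted: 2894 × 3/16 = 542.625
  brown solid: 2894 × 3/16 = 542.625
  brown white-spotted: 2894 × 1/16 = 180.875
χ² = Σ (O − E)² / E
  black solid: (1616 − 1627.875)² / 1627.875 = 0.0866
  black white-spotted: (541 − 542.625)² / 542.625 = 0.0049
  brown solid: (554 − 542.625)² / 542.625 = 0.2385
  brown white-spotted: (183 − 180.875)² / 180.875 = 0.0250
χ² = 0.0866 + 0.0049 + 0.2385 + 0.0250 = 0.355
Degrees of freedom = 4 − 1 = 3; critical value at α = 0.05 is 7.815.
Since 0.355 < 7.815, we fail to reject the null hypothesis — the data are consistent with the 9:3:3:1 ratio.

0.355; consistent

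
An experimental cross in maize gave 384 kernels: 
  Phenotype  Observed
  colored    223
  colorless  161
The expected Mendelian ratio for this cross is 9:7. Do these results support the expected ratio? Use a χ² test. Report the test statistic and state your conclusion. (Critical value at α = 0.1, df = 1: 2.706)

Under the 9:7 hypothesis (Σ ratio = 16, N = 384):
  colored: 384 × 9/16 = 216
  colorless: 384 × 7/16 = 168
χ² = Σ (O − E)² / E
  colored: (223 − 216)² / 216 = 0.2269
  colorless: (161 − 168)² / 168 = 0.2917
χ² = 0.2269 + 0.2917 = 0.5186 ≈ 0.519
Degrees of freedom = 2 − 1 = 1; critical value at α = 0.1 is 2.706.
Since 0.519 < 2.706, we fail to reject the null hypothesis — the data are consistent with the 9:7 ratio.

0.519; consistent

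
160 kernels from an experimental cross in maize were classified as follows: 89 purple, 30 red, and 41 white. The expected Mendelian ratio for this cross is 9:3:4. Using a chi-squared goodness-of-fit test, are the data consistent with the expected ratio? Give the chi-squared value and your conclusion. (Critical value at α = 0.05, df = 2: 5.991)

0.036; consistent

Under the 9:3:4 hypothesis (Σ ratio = 16, N = 160):
  purple: 160 × 9/16 = 90
  red: 160 × 3/16 = 30
  white: 160 × 4/16 = 40
χ² = Σ (O − E)² / E
  purple: (89 − 90)² / 90 = 0.0111
  red: (30 − 30)² / 30 = 0.0000
  white: (41 − 40)² / 40 = 0.0250
χ² = 0.0111 + 0.0000 + 0.0250 = 0.0361 ≈ 0.036
Degrees of freedom = 3 − 1 = 2; critical value at α = 0.05 is 5.991.
Since 0.036 < 5.991, we fail to reject the null hypothesis — the data are consistent with the 9:3:4 ratio.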